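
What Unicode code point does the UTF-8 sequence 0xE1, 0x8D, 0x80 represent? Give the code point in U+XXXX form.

U+1340

Leading byte 0xE1 = 11100001 matches 1110xxxx → 3-byte sequence.
Byte 1: 0xE1 = 11100001, payload 0001 (4 bits).
Byte 2: 0x8D = 10001101 (10xxxxxx ✓), payload 001101.
Byte 3: 0x80 = 10000000 (10xxxxxx ✓), payload 000000.
Concatenate: 0001001101000000 = 0x1340 (16 bits → U+1340).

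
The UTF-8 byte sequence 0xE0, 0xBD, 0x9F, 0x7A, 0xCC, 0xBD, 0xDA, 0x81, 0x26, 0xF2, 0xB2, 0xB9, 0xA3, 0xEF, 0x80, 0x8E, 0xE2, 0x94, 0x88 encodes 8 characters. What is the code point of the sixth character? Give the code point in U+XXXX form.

Offset 0: leading byte 0xE0 = 11100000 → 3-byte char #1 = E0 BD 9F.
Offset 3: leading byte 0x7A = 01111010 → 1-byte char #2 = 7A.
Offset 4: leading byte 0xCC = 11001100 → 2-byte char #3 = CC BD.
Offset 6: leading byte 0xDA = 11011010 → 2-byte char #4 = DA 81.
Offset 8: leading byte 0x26 = 00100110 → 1-byte char #5 = 26.
Offset 9: leading byte 0xF2 = 11110010 → 4-byte char #6 = F2 B2 B9 A3.
Leading byte 0xF2 = 11110010 matches 11110xxx → 4-byte sequence.
Byte 1: 0xF2 = 11110010, payload 010 (3 bits).
Byte 2: 0xB2 = 10110010 (10xxxxxx ✓), payload 110010.
Byte 3: 0xB9 = 10111001 (10xxxxxx ✓), payload 111001.
Byte 4: 0xA3 = 10100011 (10xxxxxx ✓), payload 100011.
Concatenate: 010110010111001100011 = 0xB2E63 (21 bits → U+B2E63).

U+B2E63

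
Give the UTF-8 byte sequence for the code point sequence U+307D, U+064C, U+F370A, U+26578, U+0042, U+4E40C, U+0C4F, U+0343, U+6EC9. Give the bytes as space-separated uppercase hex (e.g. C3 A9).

U+307D: 3-byte form → E3 81 BD.
U+064C: 2-byte form → D9 8C.
U+F370A: 4-byte form → F3 B3 9C 8A.
U+26578: 4-byte form → F0 A6 95 B8.
U+0042: 1-byte form → 42.
U+4E40C: 4-byte form → F1 8E 90 8C.
U+0C4F: 3-byte form → E0 B1 8F.
U+0343: 2-byte form → CD 83.
U+6EC9: 3-byte form → E6 BB 89.
Concatenated (26 bytes): E3 81 BD D9 8C F3 B3 9C 8A F0 A6 95 B8 42 F1 8E 90 8C E0 B1 8F CD 83 E6 BB 89.

E3 81 BD D9 8C F3 B3 9C 8A F0 A6 95 B8 42 F1 8E 90 8C E0 B1 8F CD 83 E6 BB 89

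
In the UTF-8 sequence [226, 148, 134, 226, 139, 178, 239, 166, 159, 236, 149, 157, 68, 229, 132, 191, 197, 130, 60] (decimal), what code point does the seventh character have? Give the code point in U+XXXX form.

U+0142

Offset 0: leading byte 0xE2 = 11100010 → 3-byte char #1 = E2 94 86.
Offset 3: leading byte 0xE2 = 11100010 → 3-byte char #2 = E2 8B B2.
Offset 6: leading byte 0xEF = 11101111 → 3-byte char #3 = EF A6 9F.
Offset 9: leading byte 0xEC = 11101100 → 3-byte char #4 = EC 95 9D.
Offset 12: leading byte 0x44 = 01000100 → 1-byte char #5 = 44.
Offset 13: leading byte 0xE5 = 11100101 → 3-byte char #6 = E5 84 BF.
Offset 16: leading byte 0xC5 = 11000101 → 2-byte char #7 = C5 82.
Leading byte 0xC5 = 11000101 matches 110xxxxx → 2-byte sequence.
Byte 1: 0xC5 = 11000101, payload 00101 (5 bits).
Byte 2: 0x82 = 10000010 (10xxxxxx ✓), payload 000010.
Concatenate: 00101000010 = 0x142 (11 bits → U+0142).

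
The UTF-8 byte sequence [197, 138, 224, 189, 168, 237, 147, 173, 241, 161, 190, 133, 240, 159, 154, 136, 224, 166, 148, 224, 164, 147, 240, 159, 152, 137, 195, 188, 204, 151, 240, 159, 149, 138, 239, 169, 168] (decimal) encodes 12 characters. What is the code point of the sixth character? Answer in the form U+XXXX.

Offset 0: leading byte 0xC5 = 11000101 → 2-byte char #1 = C5 8A.
Offset 2: leading byte 0xE0 = 11100000 → 3-byte char #2 = E0 BD A8.
Offset 5: leading byte 0xED = 11101101 → 3-byte char #3 = ED 93 AD.
Offset 8: leading byte 0xF1 = 11110001 → 4-byte char #4 = F1 A1 BE 85.
Offset 12: leading byte 0xF0 = 11110000 → 4-byte char #5 = F0 9F 9A 88.
Offset 16: leading byte 0xE0 = 11100000 → 3-byte char #6 = E0 A6 94.
Leading byte 0xE0 = 11100000 matches 1110xxxx → 3-byte sequence.
Byte 1: 0xE0 = 11100000, payload 0000 (4 bits).
Byte 2: 0xA6 = 10100110 (10xxxxxx ✓), payload 100110.
Byte 3: 0x94 = 10010100 (10xxxxxx ✓), payload 010100.
Concatenate: 0000100110010100 = 0x994 (16 bits → U+0994).

U+0994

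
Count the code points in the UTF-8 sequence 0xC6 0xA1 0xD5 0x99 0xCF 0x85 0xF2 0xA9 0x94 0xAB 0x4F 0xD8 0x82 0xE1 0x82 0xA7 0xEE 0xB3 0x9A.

8

Byte at offset 0: 0xC6 = 11000110 → 2-byte char (#1). Advance 2.
Byte at offset 2: 0xD5 = 11010101 → 2-byte char (#2). Advance 2.
Byte at offset 4: 0xCF = 11001111 → 2-byte char (#3). Advance 2.
Byte at offset 6: 0xF2 = 11110010 → 4-byte char (#4). Advance 4.
Byte at offset 10: 0x4F = 01001111 → 1-byte char (#5). Advance 1.
Byte at offset 11: 0xD8 = 11011000 → 2-byte char (#6). Advance 2.
Byte at offset 13: 0xE1 = 11100001 → 3-byte char (#7). Advance 3.
Byte at offset 16: 0xEE = 11101110 → 3-byte char (#8). Advance 3.
Reached end at offset 19 after 8 code points.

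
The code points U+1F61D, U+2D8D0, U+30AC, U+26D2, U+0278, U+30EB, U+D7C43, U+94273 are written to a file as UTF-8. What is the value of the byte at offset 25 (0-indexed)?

0x89

U+1F61D → 4-byte form F0 9F 98 9D at offsets 0–3.
U+2D8D0 → 4-byte form F0 AD A3 90 at offsets 4–7.
U+30AC → 3-byte form E3 82 AC at offsets 8–10.
U+26D2 → 3-byte form E2 9B 92 at offsets 11–13.
U+0278 → 2-byte form C9 B8 at offsets 14–15.
U+30EB → 3-byte form E3 83 AB at offsets 16–18.
U+D7C43 → 4-byte form F3 97 B1 83 at offsets 19–22.
U+94273 → 4-byte form F2 94 89 B3 at offsets 23–26.
Offset 25 falls in char 8's range; it's byte 3 of F2 94 89 B3 = 0x89.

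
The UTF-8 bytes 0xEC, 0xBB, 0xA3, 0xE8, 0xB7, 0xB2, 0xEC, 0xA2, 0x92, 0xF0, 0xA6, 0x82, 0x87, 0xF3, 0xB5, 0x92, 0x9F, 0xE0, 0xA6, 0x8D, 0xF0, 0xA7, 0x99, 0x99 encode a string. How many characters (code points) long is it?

Byte at offset 0: 0xEC = 11101100 → 3-byte char (#1). Advance 3.
Byte at offset 3: 0xE8 = 11101000 → 3-byte char (#2). Advance 3.
Byte at offset 6: 0xEC = 11101100 → 3-byte char (#3). Advance 3.
Byte at offset 9: 0xF0 = 11110000 → 4-byte char (#4). Advance 4.
Byte at offset 13: 0xF3 = 11110011 → 4-byte char (#5). Advance 4.
Byte at offset 17: 0xE0 = 11100000 → 3-byte char (#6). Advance 3.
Byte at offset 20: 0xF0 = 11110000 → 4-byte char (#7). Advance 4.
Reached end at offset 24 after 7 code points.

7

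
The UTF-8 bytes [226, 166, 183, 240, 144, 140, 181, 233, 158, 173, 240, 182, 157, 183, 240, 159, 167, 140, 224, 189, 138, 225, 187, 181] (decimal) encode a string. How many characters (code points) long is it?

Byte at offset 0: 0xE2 = 11100010 → 3-byte char (#1). Advance 3.
Byte at offset 3: 0xF0 = 11110000 → 4-byte char (#2). Advance 4.
Byte at offset 7: 0xE9 = 11101001 → 3-byte char (#3). Advance 3.
Byte at offset 10: 0xF0 = 11110000 → 4-byte char (#4). Advance 4.
Byte at offset 14: 0xF0 = 11110000 → 4-byte char (#5). Advance 4.
Byte at offset 18: 0xE0 = 11100000 → 3-byte char (#6). Advance 3.
Byte at offset 21: 0xE1 = 11100001 → 3-byte char (#7). Advance 3.
Reached end at offset 24 after 7 code points.

7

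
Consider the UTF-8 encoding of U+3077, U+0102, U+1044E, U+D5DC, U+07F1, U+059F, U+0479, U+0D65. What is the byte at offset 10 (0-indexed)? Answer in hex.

U+3077 → 3-byte form E3 81 B7 at offsets 0–2.
U+0102 → 2-byte form C4 82 at offsets 3–4.
U+1044E → 4-byte form F0 90 91 8E at offsets 5–8.
U+D5DC → 3-byte form ED 97 9C at offsets 9–11.
Offset 10 falls in char 4's range; it's byte 2 of ED 97 9C = 0x97.

0x97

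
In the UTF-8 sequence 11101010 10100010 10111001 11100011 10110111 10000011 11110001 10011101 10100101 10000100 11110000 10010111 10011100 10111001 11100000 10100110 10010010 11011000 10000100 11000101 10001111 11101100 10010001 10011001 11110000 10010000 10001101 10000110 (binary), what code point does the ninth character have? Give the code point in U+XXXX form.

U+10346

Offset 0: leading byte 0xEA = 11101010 → 3-byte char #1 = EA A2 B9.
Offset 3: leading byte 0xE3 = 11100011 → 3-byte char #2 = E3 B7 83.
Offset 6: leading byte 0xF1 = 11110001 → 4-byte char #3 = F1 9D A5 84.
Offset 10: leading byte 0xF0 = 11110000 → 4-byte char #4 = F0 97 9C B9.
Offset 14: leading byte 0xE0 = 11100000 → 3-byte char #5 = E0 A6 92.
Offset 17: leading byte 0xD8 = 11011000 → 2-byte char #6 = D8 84.
Offset 19: leading byte 0xC5 = 11000101 → 2-byte char #7 = C5 8F.
Offset 21: leading byte 0xEC = 11101100 → 3-byte char #8 = EC 91 99.
Offset 24: leading byte 0xF0 = 11110000 → 4-byte char #9 = F0 90 8D 86.
Leading byte 0xF0 = 11110000 matches 11110xxx → 4-byte sequence.
Byte 1: 0xF0 = 11110000, payload 000 (3 bits).
Byte 2: 0x90 = 10010000 (10xxxxxx ✓), payload 010000.
Byte 3: 0x8D = 10001101 (10xxxxxx ✓), payload 001101.
Byte 4: 0x86 = 10000110 (10xxxxxx ✓), payload 000110.
Concatenate: 000010000001101000110 = 0x10346 (21 bits → U+10346).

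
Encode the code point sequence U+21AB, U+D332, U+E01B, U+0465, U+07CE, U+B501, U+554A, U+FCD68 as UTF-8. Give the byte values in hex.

U+21AB: 3-byte form → E2 86 AB.
U+D332: 3-byte form → ED 8C B2.
U+E01B: 3-byte form → EE 80 9B.
U+0465: 2-byte form → D1 A5.
U+07CE: 2-byte form → DF 8E.
U+B501: 3-byte form → EB 94 81.
U+554A: 3-byte form → E5 95 8A.
U+FCD68: 4-byte form → F3 BC B5 A8.
Concatenated (23 bytes): E2 86 AB ED 8C B2 EE 80 9B D1 A5 DF 8E EB 94 81 E5 95 8A F3 BC B5 A8.

E2 86 AB ED 8C B2 EE 80 9B D1 A5 DF 8E EB 94 81 E5 95 8A F3 BC B5 A8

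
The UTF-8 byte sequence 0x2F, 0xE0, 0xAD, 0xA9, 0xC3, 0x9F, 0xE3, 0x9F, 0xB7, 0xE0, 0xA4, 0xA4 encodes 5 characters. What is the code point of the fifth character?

Offset 0: leading byte 0x2F = 00101111 → 1-byte char #1 = 2F.
Offset 1: leading byte 0xE0 = 11100000 → 3-byte char #2 = E0 AD A9.
Offset 4: leading byte 0xC3 = 11000011 → 2-byte char #3 = C3 9F.
Offset 6: leading byte 0xE3 = 11100011 → 3-byte char #4 = E3 9F B7.
Offset 9: leading byte 0xE0 = 11100000 → 3-byte char #5 = E0 A4 A4.
Leading byte 0xE0 = 11100000 matches 1110xxxx → 3-byte sequence.
Byte 1: 0xE0 = 11100000, payload 0000 (4 bits).
Byte 2: 0xA4 = 10100100 (10xxxxxx ✓), payload 100100.
Byte 3: 0xA4 = 10100100 (10xxxxxx ✓), payload 100100.
Concatenate: 0000100100100100 = 0x924 (16 bits → U+0924).

U+0924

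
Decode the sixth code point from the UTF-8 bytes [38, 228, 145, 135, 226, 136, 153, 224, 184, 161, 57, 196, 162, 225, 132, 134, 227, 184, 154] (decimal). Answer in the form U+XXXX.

Offset 0: leading byte 0x26 = 00100110 → 1-byte char #1 = 26.
Offset 1: leading byte 0xE4 = 11100100 → 3-byte char #2 = E4 91 87.
Offset 4: leading byte 0xE2 = 11100010 → 3-byte char #3 = E2 88 99.
Offset 7: leading byte 0xE0 = 11100000 → 3-byte char #4 = E0 B8 A1.
Offset 10: leading byte 0x39 = 00111001 → 1-byte char #5 = 39.
Offset 11: leading byte 0xC4 = 11000100 → 2-byte char #6 = C4 A2.
Leading byte 0xC4 = 11000100 matches 110xxxxx → 2-byte sequence.
Byte 1: 0xC4 = 11000100, payload 00100 (5 bits).
Byte 2: 0xA2 = 10100010 (10xxxxxx ✓), payload 100010.
Concatenate: 00100100010 = 0x122 (11 bits → U+0122).

U+0122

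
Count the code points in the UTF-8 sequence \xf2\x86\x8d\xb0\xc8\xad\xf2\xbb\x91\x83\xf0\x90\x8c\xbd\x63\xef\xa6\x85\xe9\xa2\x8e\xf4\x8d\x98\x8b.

Byte at offset 0: 0xF2 = 11110010 → 4-byte char (#1). Advance 4.
Byte at offset 4: 0xC8 = 11001000 → 2-byte char (#2). Advance 2.
Byte at offset 6: 0xF2 = 11110010 → 4-byte char (#3). Advance 4.
Byte at offset 10: 0xF0 = 11110000 → 4-byte char (#4). Advance 4.
Byte at offset 14: 0x63 = 01100011 → 1-byte char (#5). Advance 1.
Byte at offset 15: 0xEF = 11101111 → 3-byte char (#6). Advance 3.
Byte at offset 18: 0xE9 = 11101001 → 3-byte char (#7). Advance 3.
Byte at offset 21: 0xF4 = 11110100 → 4-byte char (#8). Advance 4.
Reached end at offset 25 after 8 code points.

8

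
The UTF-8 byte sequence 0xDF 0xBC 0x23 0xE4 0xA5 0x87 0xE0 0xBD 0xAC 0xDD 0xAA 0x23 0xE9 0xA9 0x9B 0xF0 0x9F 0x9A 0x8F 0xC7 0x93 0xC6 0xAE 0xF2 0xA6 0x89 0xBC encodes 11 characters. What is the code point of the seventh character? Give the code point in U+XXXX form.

Offset 0: leading byte 0xDF = 11011111 → 2-byte char #1 = DF BC.
Offset 2: leading byte 0x23 = 00100011 → 1-byte char #2 = 23.
Offset 3: leading byte 0xE4 = 11100100 → 3-byte char #3 = E4 A5 87.
Offset 6: leading byte 0xE0 = 11100000 → 3-byte char #4 = E0 BD AC.
Offset 9: leading byte 0xDD = 11011101 → 2-byte char #5 = DD AA.
Offset 11: leading byte 0x23 = 00100011 → 1-byte char #6 = 23.
Offset 12: leading byte 0xE9 = 11101001 → 3-byte char #7 = E9 A9 9B.
Leading byte 0xE9 = 11101001 matches 1110xxxx → 3-byte sequence.
Byte 1: 0xE9 = 11101001, payload 1001 (4 bits).
Byte 2: 0xA9 = 10101001 (10xxxxxx ✓), payload 101001.
Byte 3: 0x9B = 10011011 (10xxxxxx ✓), payload 011011.
Concatenate: 1001101001011011 = 0x9A5B (16 bits → U+9A5B).

U+9A5B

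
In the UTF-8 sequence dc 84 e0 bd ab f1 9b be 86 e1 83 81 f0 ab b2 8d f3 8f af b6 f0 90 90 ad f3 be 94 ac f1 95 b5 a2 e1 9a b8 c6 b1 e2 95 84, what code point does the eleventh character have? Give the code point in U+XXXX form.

Offset 0: leading byte 0xDC = 11011100 → 2-byte char #1 = DC 84.
Offset 2: leading byte 0xE0 = 11100000 → 3-byte char #2 = E0 BD AB.
Offset 5: leading byte 0xF1 = 11110001 → 4-byte char #3 = F1 9B BE 86.
Offset 9: leading byte 0xE1 = 11100001 → 3-byte char #4 = E1 83 81.
Offset 12: leading byte 0xF0 = 11110000 → 4-byte char #5 = F0 AB B2 8D.
Offset 16: leading byte 0xF3 = 11110011 → 4-byte char #6 = F3 8F AF B6.
Offset 20: leading byte 0xF0 = 11110000 → 4-byte char #7 = F0 90 90 AD.
Offset 24: leading byte 0xF3 = 11110011 → 4-byte char #8 = F3 BE 94 AC.
Offset 28: leading byte 0xF1 = 11110001 → 4-byte char #9 = F1 95 B5 A2.
Offset 32: leading byte 0xE1 = 11100001 → 3-byte char #10 = E1 9A B8.
Offset 35: leading byte 0xC6 = 11000110 → 2-byte char #11 = C6 B1.
Leading byte 0xC6 = 11000110 matches 110xxxxx → 2-byte sequence.
Byte 1: 0xC6 = 11000110, payload 00110 (5 bits).
Byte 2: 0xB1 = 10110001 (10xxxxxx ✓), payload 110001.
Concatenate: 00110110001 = 0x1B1 (11 bits → U+01B1).

U+01B1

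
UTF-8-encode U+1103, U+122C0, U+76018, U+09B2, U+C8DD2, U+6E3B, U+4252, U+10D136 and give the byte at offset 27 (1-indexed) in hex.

0x84

1-indexed offset 27 is 0-indexed offset 26.
U+1103 → 3-byte form E1 84 83 at offsets 0–2.
U+122C0 → 4-byte form F0 92 8B 80 at offsets 3–6.
U+76018 → 4-byte form F1 B6 80 98 at offsets 7–10.
U+09B2 → 3-byte form E0 A6 B2 at offsets 11–13.
U+C8DD2 → 4-byte form F3 88 B7 92 at offsets 14–17.
U+6E3B → 3-byte form E6 B8 BB at offsets 18–20.
U+4252 → 3-byte form E4 89 92 at offsets 21–23.
U+10D136 → 4-byte form F4 8D 84 B6 at offsets 24–27.
Offset 26 falls in char 8's range; it's byte 3 of F4 8D 84 B6 = 0x84.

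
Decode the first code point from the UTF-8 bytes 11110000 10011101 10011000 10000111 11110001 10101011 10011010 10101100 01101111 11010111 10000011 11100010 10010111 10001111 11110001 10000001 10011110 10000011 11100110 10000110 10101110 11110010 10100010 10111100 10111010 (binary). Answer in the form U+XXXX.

U+1D607

Offset 0: leading byte 0xF0 = 11110000 → 4-byte char #1 = F0 9D 98 87.
Leading byte 0xF0 = 11110000 matches 11110xxx → 4-byte sequence.
Byte 1: 0xF0 = 11110000, payload 000 (3 bits).
Byte 2: 0x9D = 10011101 (10xxxxxx ✓), payload 011101.
Byte 3: 0x98 = 10011000 (10xxxxxx ✓), payload 011000.
Byte 4: 0x87 = 10000111 (10xxxxxx ✓), payload 000111.
Concatenate: 000011101011000000111 = 0x1D607 (21 bits → U+1D607).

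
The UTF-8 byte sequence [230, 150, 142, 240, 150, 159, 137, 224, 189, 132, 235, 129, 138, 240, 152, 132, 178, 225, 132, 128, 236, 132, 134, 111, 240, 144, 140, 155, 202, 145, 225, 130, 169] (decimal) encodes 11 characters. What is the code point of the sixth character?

Offset 0: leading byte 0xE6 = 11100110 → 3-byte char #1 = E6 96 8E.
Offset 3: leading byte 0xF0 = 11110000 → 4-byte char #2 = F0 96 9F 89.
Offset 7: leading byte 0xE0 = 11100000 → 3-byte char #3 = E0 BD 84.
Offset 10: leading byte 0xEB = 11101011 → 3-byte char #4 = EB 81 8A.
Offset 13: leading byte 0xF0 = 11110000 → 4-byte char #5 = F0 98 84 B2.
Offset 17: leading byte 0xE1 = 11100001 → 3-byte char #6 = E1 84 80.
Leading byte 0xE1 = 11100001 matches 1110xxxx → 3-byte sequence.
Byte 1: 0xE1 = 11100001, payload 0001 (4 bits).
Byte 2: 0x84 = 10000100 (10xxxxxx ✓), payload 000100.
Byte 3: 0x80 = 10000000 (10xxxxxx ✓), payload 000000.
Concatenate: 0001000100000000 = 0x1100 (16 bits → U+1100).

U+1100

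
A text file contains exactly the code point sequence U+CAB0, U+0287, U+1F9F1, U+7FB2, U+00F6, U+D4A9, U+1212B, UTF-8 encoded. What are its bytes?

EC AA B0 CA 87 F0 9F A7 B1 E7 BE B2 C3 B6 ED 92 A9 F0 92 84 AB

U+CAB0: 3-byte form → EC AA B0.
U+0287: 2-byte form → CA 87.
U+1F9F1: 4-byte form → F0 9F A7 B1.
U+7FB2: 3-byte form → E7 BE B2.
U+00F6: 2-byte form → C3 B6.
U+D4A9: 3-byte form → ED 92 A9.
U+1212B: 4-byte form → F0 92 84 AB.
Concatenated (21 bytes): EC AA B0 CA 87 F0 9F A7 B1 E7 BE B2 C3 B6 ED 92 A9 F0 92 84 AB.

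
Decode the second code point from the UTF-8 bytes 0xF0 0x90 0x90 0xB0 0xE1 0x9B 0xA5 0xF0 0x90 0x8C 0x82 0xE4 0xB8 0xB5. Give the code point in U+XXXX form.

U+16E5

Offset 0: leading byte 0xF0 = 11110000 → 4-byte char #1 = F0 90 90 B0.
Offset 4: leading byte 0xE1 = 11100001 → 3-byte char #2 = E1 9B A5.
Leading byte 0xE1 = 11100001 matches 1110xxxx → 3-byte sequence.
Byte 1: 0xE1 = 11100001, payload 0001 (4 bits).
Byte 2: 0x9B = 10011011 (10xxxxxx ✓), payload 011011.
Byte 3: 0xA5 = 10100101 (10xxxxxx ✓), payload 100101.
Concatenate: 0001011011100101 = 0x16E5 (16 bits → U+16E5).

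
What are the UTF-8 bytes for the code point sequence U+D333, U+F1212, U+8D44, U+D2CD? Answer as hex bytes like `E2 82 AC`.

ED 8C B3 F3 B1 88 92 E8 B5 84 ED 8B 8D

U+D333: 3-byte form → ED 8C B3.
U+F1212: 4-byte form → F3 B1 88 92.
U+8D44: 3-byte form → E8 B5 84.
U+D2CD: 3-byte form → ED 8B 8D.
Concatenated (13 bytes): ED 8C B3 F3 B1 88 92 E8 B5 84 ED 8B 8D.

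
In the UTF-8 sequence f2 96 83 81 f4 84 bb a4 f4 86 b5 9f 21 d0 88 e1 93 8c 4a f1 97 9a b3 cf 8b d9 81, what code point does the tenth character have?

U+0641

Offset 0: leading byte 0xF2 = 11110010 → 4-byte char #1 = F2 96 83 81.
Offset 4: leading byte 0xF4 = 11110100 → 4-byte char #2 = F4 84 BB A4.
Offset 8: leading byte 0xF4 = 11110100 → 4-byte char #3 = F4 86 B5 9F.
Offset 12: leading byte 0x21 = 00100001 → 1-byte char #4 = 21.
Offset 13: leading byte 0xD0 = 11010000 → 2-byte char #5 = D0 88.
Offset 15: leading byte 0xE1 = 11100001 → 3-byte char #6 = E1 93 8C.
Offset 18: leading byte 0x4A = 01001010 → 1-byte char #7 = 4A.
Offset 19: leading byte 0xF1 = 11110001 → 4-byte char #8 = F1 97 9A B3.
Offset 23: leading byte 0xCF = 11001111 → 2-byte char #9 = CF 8B.
Offset 25: leading byte 0xD9 = 11011001 → 2-byte char #10 = D9 81.
Leading byte 0xD9 = 11011001 matches 110xxxxx → 2-byte sequence.
Byte 1: 0xD9 = 11011001, payload 11001 (5 bits).
Byte 2: 0x81 = 10000001 (10xxxxxx ✓), payload 000001.
Concatenate: 11001000001 = 0x641 (11 bits → U+0641).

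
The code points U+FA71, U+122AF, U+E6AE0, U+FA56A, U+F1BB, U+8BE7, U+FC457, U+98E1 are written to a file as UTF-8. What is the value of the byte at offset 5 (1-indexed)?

0x92

1-indexed offset 5 is 0-indexed offset 4.
U+FA71 → 3-byte form EF A9 B1 at offsets 0–2.
U+122AF → 4-byte form F0 92 8A AF at offsets 3–6.
Offset 4 falls in char 2's range; it's byte 2 of F0 92 8A AF = 0x92.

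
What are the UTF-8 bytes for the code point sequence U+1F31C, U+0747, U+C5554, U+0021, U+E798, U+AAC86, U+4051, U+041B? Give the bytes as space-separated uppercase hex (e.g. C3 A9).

F0 9F 8C 9C DD 87 F3 85 95 94 21 EE 9E 98 F2 AA B2 86 E4 81 91 D0 9B

U+1F31C: 4-byte form → F0 9F 8C 9C.
U+0747: 2-byte form → DD 87.
U+C5554: 4-byte form → F3 85 95 94.
U+0021: 1-byte form → 21.
U+E798: 3-byte form → EE 9E 98.
U+AAC86: 4-byte form → F2 AA B2 86.
U+4051: 3-byte form → E4 81 91.
U+041B: 2-byte form → D0 9B.
Concatenated (23 bytes): F0 9F 8C 9C DD 87 F3 85 95 94 21 EE 9E 98 F2 AA B2 86 E4 81 91 D0 9B.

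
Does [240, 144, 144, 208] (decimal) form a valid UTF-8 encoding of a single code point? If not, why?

Leading byte 0xF0 = 11110000 → 4-byte form.
Byte 4 is 0xD0 = 11010000, which is not 10xxxxxx — expected a continuation byte.

invalid (non-continuation byte where continuation expected)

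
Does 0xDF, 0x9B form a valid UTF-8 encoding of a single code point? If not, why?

Leading byte 0xDF = 11011111 → 2-byte form.
Continuation bytes 0x9B=10011011 all match 10xxxxxx.
Decoded value 0x7DB is ≥ 0x80 (shortest form) and not a surrogate.

valid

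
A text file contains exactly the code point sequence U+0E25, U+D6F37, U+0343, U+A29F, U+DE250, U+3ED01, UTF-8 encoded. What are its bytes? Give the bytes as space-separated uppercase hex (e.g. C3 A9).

E0 B8 A5 F3 96 BC B7 CD 83 EA 8A 9F F3 9E 89 90 F0 BE B4 81

U+0E25: 3-byte form → E0 B8 A5.
U+D6F37: 4-byte form → F3 96 BC B7.
U+0343: 2-byte form → CD 83.
U+A29F: 3-byte form → EA 8A 9F.
U+DE250: 4-byte form → F3 9E 89 90.
U+3ED01: 4-byte form → F0 BE B4 81.
Concatenated (20 bytes): E0 B8 A5 F3 96 BC B7 CD 83 EA 8A 9F F3 9E 89 90 F0 BE B4 81.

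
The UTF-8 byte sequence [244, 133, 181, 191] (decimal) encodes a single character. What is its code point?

Leading byte 0xF4 = 11110100 matches 11110xxx → 4-byte sequence.
Byte 1: 0xF4 = 11110100, payload 100 (3 bits).
Byte 2: 0x85 = 10000101 (10xxxxxx ✓), payload 000101.
Byte 3: 0xB5 = 10110101 (10xxxxxx ✓), payload 110101.
Byte 4: 0xBF = 10111111 (10xxxxxx ✓), payload 111111.
Concatenate: 100000101110101111111 = 0x105D7F (21 bits → U+105D7F).

U+105D7F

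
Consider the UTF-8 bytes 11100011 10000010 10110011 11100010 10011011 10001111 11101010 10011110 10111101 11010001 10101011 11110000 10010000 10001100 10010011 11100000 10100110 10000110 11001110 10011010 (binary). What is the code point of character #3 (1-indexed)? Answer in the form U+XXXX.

U+A7BD

Offset 0: leading byte 0xE3 = 11100011 → 3-byte char #1 = E3 82 B3.
Offset 3: leading byte 0xE2 = 11100010 → 3-byte char #2 = E2 9B 8F.
Offset 6: leading byte 0xEA = 11101010 → 3-byte char #3 = EA 9E BD.
Leading byte 0xEA = 11101010 matches 1110xxxx → 3-byte sequence.
Byte 1: 0xEA = 11101010, payload 1010 (4 bits).
Byte 2: 0x9E = 10011110 (10xxxxxx ✓), payload 011110.
Byte 3: 0xBD = 10111101 (10xxxxxx ✓), payload 111101.
Concatenate: 1010011110111101 = 0xA7BD (16 bits → U+A7BD).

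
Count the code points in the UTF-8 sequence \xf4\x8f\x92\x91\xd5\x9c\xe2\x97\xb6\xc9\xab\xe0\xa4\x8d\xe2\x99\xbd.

Byte at offset 0: 0xF4 = 11110100 → 4-byte char (#1). Advance 4.
Byte at offset 4: 0xD5 = 11010101 → 2-byte char (#2). Advance 2.
Byte at offset 6: 0xE2 = 11100010 → 3-byte char (#3). Advance 3.
Byte at offset 9: 0xC9 = 11001001 → 2-byte char (#4). Advance 2.
Byte at offset 11: 0xE0 = 11100000 → 3-byte char (#5). Advance 3.
Byte at offset 14: 0xE2 = 11100010 → 3-byte char (#6). Advance 3.
Reached end at offset 17 after 6 code points.

6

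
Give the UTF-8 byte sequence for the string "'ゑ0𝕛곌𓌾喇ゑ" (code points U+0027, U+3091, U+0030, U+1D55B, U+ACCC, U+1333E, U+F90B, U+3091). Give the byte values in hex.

27 E3 82 91 30 F0 9D 95 9B EA B3 8C F0 93 8C BE EF A4 8B E3 82 91

U+0027: 1-byte form → 27.
U+3091: 3-byte form → E3 82 91.
U+0030: 1-byte form → 30.
U+1D55B: 4-byte form → F0 9D 95 9B.
U+ACCC: 3-byte form → EA B3 8C.
U+1333E: 4-byte form → F0 93 8C BE.
U+F90B: 3-byte form → EF A4 8B.
U+3091: 3-byte form → E3 82 91.
Concatenated (22 bytes): 27 E3 82 91 30 F0 9D 95 9B EA B3 8C F0 93 8C BE EF A4 8B E3 82 91.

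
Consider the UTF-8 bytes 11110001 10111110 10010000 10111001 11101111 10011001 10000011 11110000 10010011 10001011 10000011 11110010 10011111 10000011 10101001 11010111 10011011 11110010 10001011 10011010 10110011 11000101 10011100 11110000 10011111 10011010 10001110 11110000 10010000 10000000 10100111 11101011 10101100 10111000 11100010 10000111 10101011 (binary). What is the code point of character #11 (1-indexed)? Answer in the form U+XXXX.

U+21EB

Offset 0: leading byte 0xF1 = 11110001 → 4-byte char #1 = F1 BE 90 B9.
Offset 4: leading byte 0xEF = 11101111 → 3-byte char #2 = EF 99 83.
Offset 7: leading byte 0xF0 = 11110000 → 4-byte char #3 = F0 93 8B 83.
Offset 11: leading byte 0xF2 = 11110010 → 4-byte char #4 = F2 9F 83 A9.
Offset 15: leading byte 0xD7 = 11010111 → 2-byte char #5 = D7 9B.
Offset 17: leading byte 0xF2 = 11110010 → 4-byte char #6 = F2 8B 9A B3.
Offset 21: leading byte 0xC5 = 11000101 → 2-byte char #7 = C5 9C.
Offset 23: leading byte 0xF0 = 11110000 → 4-byte char #8 = F0 9F 9A 8E.
Offset 27: leading byte 0xF0 = 11110000 → 4-byte char #9 = F0 90 80 A7.
Offset 31: leading byte 0xEB = 11101011 → 3-byte char #10 = EB AC B8.
Offset 34: leading byte 0xE2 = 11100010 → 3-byte char #11 = E2 87 AB.
Leading byte 0xE2 = 11100010 matches 1110xxxx → 3-byte sequence.
Byte 1: 0xE2 = 11100010, payload 0010 (4 bits).
Byte 2: 0x87 = 10000111 (10xxxxxx ✓), payload 000111.
Byte 3: 0xAB = 10101011 (10xxxxxx ✓), payload 101011.
Concatenate: 0010000111101011 = 0x21EB (16 bits → U+21EB).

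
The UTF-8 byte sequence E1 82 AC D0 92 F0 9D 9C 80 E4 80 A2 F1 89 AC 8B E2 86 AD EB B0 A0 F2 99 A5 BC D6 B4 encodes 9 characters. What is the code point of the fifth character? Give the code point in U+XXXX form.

U+49B0B

Offset 0: leading byte 0xE1 = 11100001 → 3-byte char #1 = E1 82 AC.
Offset 3: leading byte 0xD0 = 11010000 → 2-byte char #2 = D0 92.
Offset 5: leading byte 0xF0 = 11110000 → 4-byte char #3 = F0 9D 9C 80.
Offset 9: leading byte 0xE4 = 11100100 → 3-byte char #4 = E4 80 A2.
Offset 12: leading byte 0xF1 = 11110001 → 4-byte char #5 = F1 89 AC 8B.
Leading byte 0xF1 = 11110001 matches 11110xxx → 4-byte sequence.
Byte 1: 0xF1 = 11110001, payload 001 (3 bits).
Byte 2: 0x89 = 10001001 (10xxxxxx ✓), payload 001001.
Byte 3: 0xAC = 10101100 (10xxxxxx ✓), payload 101100.
Byte 4: 0x8B = 10001011 (10xxxxxx ✓), payload 001011.
Concatenate: 001001001101100001011 = 0x49B0B (21 bits → U+49B0B).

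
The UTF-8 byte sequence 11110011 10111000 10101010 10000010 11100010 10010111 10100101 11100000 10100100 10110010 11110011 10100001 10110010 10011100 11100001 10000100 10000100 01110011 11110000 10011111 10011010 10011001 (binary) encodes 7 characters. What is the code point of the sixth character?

Offset 0: leading byte 0xF3 = 11110011 → 4-byte char #1 = F3 B8 AA 82.
Offset 4: leading byte 0xE2 = 11100010 → 3-byte char #2 = E2 97 A5.
Offset 7: leading byte 0xE0 = 11100000 → 3-byte char #3 = E0 A4 B2.
Offset 10: leading byte 0xF3 = 11110011 → 4-byte char #4 = F3 A1 B2 9C.
Offset 14: leading byte 0xE1 = 11100001 → 3-byte char #5 = E1 84 84.
Offset 17: leading byte 0x73 = 01110011 → 1-byte char #6 = 73.
Leading byte 0x73 = 01110011 matches 0xxxxxxx → 1-byte sequence.
Byte 1: 0x73 = 01110011, payload 1110011 (7 bits).
Concatenate: 1110011 = 0x73 (7 bits → U+0073).

U+0073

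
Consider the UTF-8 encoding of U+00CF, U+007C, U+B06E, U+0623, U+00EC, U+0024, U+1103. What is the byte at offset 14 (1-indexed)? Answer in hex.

0x83

1-indexed offset 14 is 0-indexed offset 13.
U+00CF → 2-byte form C3 8F at offsets 0–1.
U+007C → 1-byte form 7C at offsets 2–2.
U+B06E → 3-byte form EB 81 AE at offsets 3–5.
U+0623 → 2-byte form D8 A3 at offsets 6–7.
U+00EC → 2-byte form C3 AC at offsets 8–9.
U+0024 → 1-byte form 24 at offsets 10–10.
U+1103 → 3-byte form E1 84 83 at offsets 11–13.
Offset 13 falls in char 7's range; it's byte 3 of E1 84 83 = 0x83.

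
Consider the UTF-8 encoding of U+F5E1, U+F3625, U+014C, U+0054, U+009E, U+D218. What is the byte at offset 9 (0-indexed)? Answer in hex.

0x54

U+F5E1 → 3-byte form EF 97 A1 at offsets 0–2.
U+F3625 → 4-byte form F3 B3 98 A5 at offsets 3–6.
U+014C → 2-byte form C5 8C at offsets 7–8.
U+0054 → 1-byte form 54 at offsets 9–9.
Offset 9 falls in char 4's range; it's byte 1 of 54 = 0x54.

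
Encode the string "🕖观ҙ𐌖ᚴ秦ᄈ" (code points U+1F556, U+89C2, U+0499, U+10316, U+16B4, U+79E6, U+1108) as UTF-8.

F0 9F 95 96 E8 A7 82 D2 99 F0 90 8C 96 E1 9A B4 E7 A7 A6 E1 84 88

U+1F556: 4-byte form → F0 9F 95 96.
U+89C2: 3-byte form → E8 A7 82.
U+0499: 2-byte form → D2 99.
U+10316: 4-byte form → F0 90 8C 96.
U+16B4: 3-byte form → E1 9A B4.
U+79E6: 3-byte form → E7 A7 A6.
U+1108: 3-byte form → E1 84 88.
Concatenated (22 bytes): F0 9F 95 96 E8 A7 82 D2 99 F0 90 8C 96 E1 9A B4 E7 A7 A6 E1 84 88.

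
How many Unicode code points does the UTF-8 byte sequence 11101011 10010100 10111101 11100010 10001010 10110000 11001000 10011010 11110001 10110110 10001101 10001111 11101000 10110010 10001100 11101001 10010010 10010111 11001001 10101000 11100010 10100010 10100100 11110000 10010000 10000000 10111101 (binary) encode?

Byte at offset 0: 0xEB = 11101011 → 3-byte char (#1). Advance 3.
Byte at offset 3: 0xE2 = 11100010 → 3-byte char (#2). Advance 3.
Byte at offset 6: 0xC8 = 11001000 → 2-byte char (#3). Advance 2.
Byte at offset 8: 0xF1 = 11110001 → 4-byte char (#4). Advance 4.
Byte at offset 12: 0xE8 = 11101000 → 3-byte char (#5). Advance 3.
Byte at offset 15: 0xE9 = 11101001 → 3-byte char (#6). Advance 3.
Byte at offset 18: 0xC9 = 11001001 → 2-byte char (#7). Advance 2.
Byte at offset 20: 0xE2 = 11100010 → 3-byte char (#8). Advance 3.
Byte at offset 23: 0xF0 = 11110000 → 4-byte char (#9). Advance 4.
Reached end at offset 27 after 9 code points.

9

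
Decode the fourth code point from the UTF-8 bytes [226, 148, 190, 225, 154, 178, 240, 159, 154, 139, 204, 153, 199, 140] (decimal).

Offset 0: leading byte 0xE2 = 11100010 → 3-byte char #1 = E2 94 BE.
Offset 3: leading byte 0xE1 = 11100001 → 3-byte char #2 = E1 9A B2.
Offset 6: leading byte 0xF0 = 11110000 → 4-byte char #3 = F0 9F 9A 8B.
Offset 10: leading byte 0xCC = 11001100 → 2-byte char #4 = CC 99.
Leading byte 0xCC = 11001100 matches 110xxxxx → 2-byte sequence.
Byte 1: 0xCC = 11001100, payload 01100 (5 bits).
Byte 2: 0x99 = 10011001 (10xxxxxx ✓), payload 011001.
Concatenate: 01100011001 = 0x319 (11 bits → U+0319).

U+0319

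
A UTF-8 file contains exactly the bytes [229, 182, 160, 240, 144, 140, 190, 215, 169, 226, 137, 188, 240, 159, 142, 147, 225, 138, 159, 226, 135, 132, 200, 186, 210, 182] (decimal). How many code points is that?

9

Byte at offset 0: 0xE5 = 11100101 → 3-byte char (#1). Advance 3.
Byte at offset 3: 0xF0 = 11110000 → 4-byte char (#2). Advance 4.
Byte at offset 7: 0xD7 = 11010111 → 2-byte char (#3). Advance 2.
Byte at offset 9: 0xE2 = 11100010 → 3-byte char (#4). Advance 3.
Byte at offset 12: 0xF0 = 11110000 → 4-byte char (#5). Advance 4.
Byte at offset 16: 0xE1 = 11100001 → 3-byte char (#6). Advance 3.
Byte at offset 19: 0xE2 = 11100010 → 3-byte char (#7). Advance 3.
Byte at offset 22: 0xC8 = 11001000 → 2-byte char (#8). Advance 2.
Byte at offset 24: 0xD2 = 11010010 → 2-byte char (#9). Advance 2.
Reached end at offset 26 after 9 code points.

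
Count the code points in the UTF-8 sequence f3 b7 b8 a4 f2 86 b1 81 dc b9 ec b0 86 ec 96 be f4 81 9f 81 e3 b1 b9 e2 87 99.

8

Byte at offset 0: 0xF3 = 11110011 → 4-byte char (#1). Advance 4.
Byte at offset 4: 0xF2 = 11110010 → 4-byte char (#2). Advance 4.
Byte at offset 8: 0xDC = 11011100 → 2-byte char (#3). Advance 2.
Byte at offset 10: 0xEC = 11101100 → 3-byte char (#4). Advance 3.
Byte at offset 13: 0xEC = 11101100 → 3-byte char (#5). Advance 3.
Byte at offset 16: 0xF4 = 11110100 → 4-byte char (#6). Advance 4.
Byte at offset 20: 0xE3 = 11100011 → 3-byte char (#7). Advance 3.
Byte at offset 23: 0xE2 = 11100010 → 3-byte char (#8). Advance 3.
Reached end at offset 26 after 8 code points.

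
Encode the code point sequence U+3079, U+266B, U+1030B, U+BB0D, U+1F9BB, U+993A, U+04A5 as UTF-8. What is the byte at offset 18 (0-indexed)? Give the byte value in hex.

0xA4

U+3079 → 3-byte form E3 81 B9 at offsets 0–2.
U+266B → 3-byte form E2 99 AB at offsets 3–5.
U+1030B → 4-byte form F0 90 8C 8B at offsets 6–9.
U+BB0D → 3-byte form EB AC 8D at offsets 10–12.
U+1F9BB → 4-byte form F0 9F A6 BB at offsets 13–16.
U+993A → 3-byte form E9 A4 BA at offsets 17–19.
Offset 18 falls in char 6's range; it's byte 2 of E9 A4 BA = 0xA4.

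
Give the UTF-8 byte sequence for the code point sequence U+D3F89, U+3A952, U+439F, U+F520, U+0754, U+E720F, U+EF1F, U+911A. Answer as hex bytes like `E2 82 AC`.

U+D3F89: 4-byte form → F3 93 BE 89.
U+3A952: 4-byte form → F0 BA A5 92.
U+439F: 3-byte form → E4 8E 9F.
U+F520: 3-byte form → EF 94 A0.
U+0754: 2-byte form → DD 94.
U+E720F: 4-byte form → F3 A7 88 8F.
U+EF1F: 3-byte form → EE BC 9F.
U+911A: 3-byte form → E9 84 9A.
Concatenated (26 bytes): F3 93 BE 89 F0 BA A5 92 E4 8E 9F EF 94 A0 DD 94 F3 A7 88 8F EE BC 9F E9 84 9A.

F3 93 BE 89 F0 BA A5 92 E4 8E 9F EF 94 A0 DD 94 F3 A7 88 8F EE BC 9F E9 84 9A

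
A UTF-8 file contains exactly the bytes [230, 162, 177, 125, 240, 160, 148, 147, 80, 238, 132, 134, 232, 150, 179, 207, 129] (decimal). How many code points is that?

7

Byte at offset 0: 0xE6 = 11100110 → 3-byte char (#1). Advance 3.
Byte at offset 3: 0x7D = 01111101 → 1-byte char (#2). Advance 1.
Byte at offset 4: 0xF0 = 11110000 → 4-byte char (#3). Advance 4.
Byte at offset 8: 0x50 = 01010000 → 1-byte char (#4). Advance 1.
Byte at offset 9: 0xEE = 11101110 → 3-byte char (#5). Advance 3.
Byte at offset 12: 0xE8 = 11101000 → 3-byte char (#6). Advance 3.
Byte at offset 15: 0xCF = 11001111 → 2-byte char (#7). Advance 2.
Reached end at offset 17 after 7 code points.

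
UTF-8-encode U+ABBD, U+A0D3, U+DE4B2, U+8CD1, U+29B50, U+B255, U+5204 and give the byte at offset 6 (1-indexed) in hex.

0x93

1-indexed offset 6 is 0-indexed offset 5.
U+ABBD → 3-byte form EA AE BD at offsets 0–2.
U+A0D3 → 3-byte form EA 83 93 at offsets 3–5.
Offset 5 falls in char 2's range; it's byte 3 of EA 83 93 = 0x93.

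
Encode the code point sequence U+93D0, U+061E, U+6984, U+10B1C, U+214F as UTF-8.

U+93D0: 3-byte form → E9 8F 90.
U+061E: 2-byte form → D8 9E.
U+6984: 3-byte form → E6 A6 84.
U+10B1C: 4-byte form → F0 90 AC 9C.
U+214F: 3-byte form → E2 85 8F.
Concatenated (15 bytes): E9 8F 90 D8 9E E6 A6 84 F0 90 AC 9C E2 85 8F.

E9 8F 90 D8 9E E6 A6 84 F0 90 AC 9C E2 85 8F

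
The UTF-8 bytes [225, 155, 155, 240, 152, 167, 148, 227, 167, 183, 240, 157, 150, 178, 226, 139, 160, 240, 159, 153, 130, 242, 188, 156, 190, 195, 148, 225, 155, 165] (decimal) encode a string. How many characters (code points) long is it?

9

Byte at offset 0: 0xE1 = 11100001 → 3-byte char (#1). Advance 3.
Byte at offset 3: 0xF0 = 11110000 → 4-byte char (#2). Advance 4.
Byte at offset 7: 0xE3 = 11100011 → 3-byte char (#3). Advance 3.
Byte at offset 10: 0xF0 = 11110000 → 4-byte char (#4). Advance 4.
Byte at offset 14: 0xE2 = 11100010 → 3-byte char (#5). Advance 3.
Byte at offset 17: 0xF0 = 11110000 → 4-byte char (#6). Advance 4.
Byte at offset 21: 0xF2 = 11110010 → 4-byte char (#7). Advance 4.
Byte at offset 25: 0xC3 = 11000011 → 2-byte char (#8). Advance 2.
Byte at offset 27: 0xE1 = 11100001 → 3-byte char (#9). Advance 3.
Reached end at offset 30 after 9 code points.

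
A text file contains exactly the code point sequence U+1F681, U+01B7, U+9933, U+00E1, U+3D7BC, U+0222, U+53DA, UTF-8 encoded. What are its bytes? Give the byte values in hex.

U+1F681: 4-byte form → F0 9F 9A 81.
U+01B7: 2-byte form → C6 B7.
U+9933: 3-byte form → E9 A4 B3.
U+00E1: 2-byte form → C3 A1.
U+3D7BC: 4-byte form → F0 BD 9E BC.
U+0222: 2-byte form → C8 A2.
U+53DA: 3-byte form → E5 8F 9A.
Concatenated (20 bytes): F0 9F 9A 81 C6 B7 E9 A4 B3 C3 A1 F0 BD 9E BC C8 A2 E5 8F 9A.

F0 9F 9A 81 C6 B7 E9 A4 B3 C3 A1 F0 BD 9E BC C8 A2 E5 8F 9A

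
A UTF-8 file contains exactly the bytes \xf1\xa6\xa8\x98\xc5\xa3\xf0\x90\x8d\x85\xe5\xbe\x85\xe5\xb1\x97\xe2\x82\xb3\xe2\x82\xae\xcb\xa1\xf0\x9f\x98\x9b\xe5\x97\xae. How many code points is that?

10

Byte at offset 0: 0xF1 = 11110001 → 4-byte char (#1). Advance 4.
Byte at offset 4: 0xC5 = 11000101 → 2-byte char (#2). Advance 2.
Byte at offset 6: 0xF0 = 11110000 → 4-byte char (#3). Advance 4.
Byte at offset 10: 0xE5 = 11100101 → 3-byte char (#4). Advance 3.
Byte at offset 13: 0xE5 = 11100101 → 3-byte char (#5). Advance 3.
Byte at offset 16: 0xE2 = 11100010 → 3-byte char (#6). Advance 3.
Byte at offset 19: 0xE2 = 11100010 → 3-byte char (#7). Advance 3.
Byte at offset 22: 0xCB = 11001011 → 2-byte char (#8). Advance 2.
Byte at offset 24: 0xF0 = 11110000 → 4-byte char (#9). Advance 4.
Byte at offset 28: 0xE5 = 11100101 → 3-byte char (#10). Advance 3.
Reached end at offset 31 after 10 code points.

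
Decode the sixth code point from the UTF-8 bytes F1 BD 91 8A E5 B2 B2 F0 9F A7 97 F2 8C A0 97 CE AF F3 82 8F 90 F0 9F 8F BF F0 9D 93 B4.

U+C23D0

Offset 0: leading byte 0xF1 = 11110001 → 4-byte char #1 = F1 BD 91 8A.
Offset 4: leading byte 0xE5 = 11100101 → 3-byte char #2 = E5 B2 B2.
Offset 7: leading byte 0xF0 = 11110000 → 4-byte char #3 = F0 9F A7 97.
Offset 11: leading byte 0xF2 = 11110010 → 4-byte char #4 = F2 8C A0 97.
Offset 15: leading byte 0xCE = 11001110 → 2-byte char #5 = CE AF.
Offset 17: leading byte 0xF3 = 11110011 → 4-byte char #6 = F3 82 8F 90.
Leading byte 0xF3 = 11110011 matches 11110xxx → 4-byte sequence.
Byte 1: 0xF3 = 11110011, payload 011 (3 bits).
Byte 2: 0x82 = 10000010 (10xxxxxx ✓), payload 000010.
Byte 3: 0x8F = 10001111 (10xxxxxx ✓), payload 001111.
Byte 4: 0x90 = 10010000 (10xxxxxx ✓), payload 010000.
Concatenate: 011000010001111010000 = 0xC23D0 (21 bits → U+C23D0).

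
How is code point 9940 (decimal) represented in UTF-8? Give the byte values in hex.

U+26D4 = 0x26D4 = 9940 decimal. In range U+0800–U+FFFF → 3-byte form: 1110xxxx 10xxxxxx 10xxxxxx.
Binary (16 bits): 0010011011010100.
Split 4+6+6: 0010 | 011011 | 010100.
Byte 1: 11100010 = 0xE2.
Byte 2: 10011011 = 0x9B.
Byte 3: 10010100 = 0x94.

E2 9B 94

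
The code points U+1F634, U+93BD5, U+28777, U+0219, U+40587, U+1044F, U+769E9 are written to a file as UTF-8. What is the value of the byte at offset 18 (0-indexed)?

U+1F634 → 4-byte form F0 9F 98 B4 at offsets 0–3.
U+93BD5 → 4-byte form F2 93 AF 95 at offsets 4–7.
U+28777 → 4-byte form F0 A8 9D B7 at offsets 8–11.
U+0219 → 2-byte form C8 99 at offsets 12–13.
U+40587 → 4-byte form F1 80 96 87 at offsets 14–17.
U+1044F → 4-byte form F0 90 91 8F at offsets 18–21.
Offset 18 falls in char 6's range; it's byte 1 of F0 90 91 8F = 0xF0.

0xF0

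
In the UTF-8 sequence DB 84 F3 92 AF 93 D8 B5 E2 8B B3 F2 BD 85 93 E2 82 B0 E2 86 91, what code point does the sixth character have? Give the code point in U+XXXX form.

Offset 0: leading byte 0xDB = 11011011 → 2-byte char #1 = DB 84.
Offset 2: leading byte 0xF3 = 11110011 → 4-byte char #2 = F3 92 AF 93.
Offset 6: leading byte 0xD8 = 11011000 → 2-byte char #3 = D8 B5.
Offset 8: leading byte 0xE2 = 11100010 → 3-byte char #4 = E2 8B B3.
Offset 11: leading byte 0xF2 = 11110010 → 4-byte char #5 = F2 BD 85 93.
Offset 15: leading byte 0xE2 = 11100010 → 3-byte char #6 = E2 82 B0.
Leading byte 0xE2 = 11100010 matches 1110xxxx → 3-byte sequence.
Byte 1: 0xE2 = 11100010, payload 0010 (4 bits).
Byte 2: 0x82 = 10000010 (10xxxxxx ✓), payload 000010.
Byte 3: 0xB0 = 10110000 (10xxxxxx ✓), payload 110000.
Concatenate: 0010000010110000 = 0x20B0 (16 bits → U+20B0).

U+20B0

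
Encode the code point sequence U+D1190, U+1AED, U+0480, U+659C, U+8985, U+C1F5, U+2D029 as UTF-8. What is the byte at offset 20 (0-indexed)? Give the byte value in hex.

U+D1190 → 4-byte form F3 91 86 90 at offsets 0–3.
U+1AED → 3-byte form E1 AB AD at offsets 4–6.
U+0480 → 2-byte form D2 80 at offsets 7–8.
U+659C → 3-byte form E6 96 9C at offsets 9–11.
U+8985 → 3-byte form E8 A6 85 at offsets 12–14.
U+C1F5 → 3-byte form EC 87 B5 at offsets 15–17.
U+2D029 → 4-byte form F0 AD 80 A9 at offsets 18–21.
Offset 20 falls in char 7's range; it's byte 3 of F0 AD 80 A9 = 0x80.

0x80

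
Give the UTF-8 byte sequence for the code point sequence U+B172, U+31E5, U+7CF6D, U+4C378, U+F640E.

U+B172: 3-byte form → EB 85 B2.
U+31E5: 3-byte form → E3 87 A5.
U+7CF6D: 4-byte form → F1 BC BD AD.
U+4C378: 4-byte form → F1 8C 8D B8.
U+F640E: 4-byte form → F3 B6 90 8E.
Concatenated (18 bytes): EB 85 B2 E3 87 A5 F1 BC BD AD F1 8C 8D B8 F3 B6 90 8E.

EB 85 B2 E3 87 A5 F1 BC BD AD F1 8C 8D B8 F3 B6 90 8E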